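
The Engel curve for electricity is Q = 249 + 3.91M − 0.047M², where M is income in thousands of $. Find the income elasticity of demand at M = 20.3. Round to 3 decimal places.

At M = 20.3: Q = 309.0048.
dQ/dM = 3.91 − 0.094M = 2.00180.
η = (dQ/dM)·(M/Q) = 2.00180 × (20.3/309.0048) = 0.132.

0.132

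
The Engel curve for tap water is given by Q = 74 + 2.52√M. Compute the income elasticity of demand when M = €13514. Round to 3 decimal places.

0.399

At M = 13514: Q = 366.949.
dQ/dM = 2.52/(2√M) = 0.0108387 at this income.
η = (dQ/dM)·(M/Q) = 0.0108387 × (13514/366.949) = 0.399.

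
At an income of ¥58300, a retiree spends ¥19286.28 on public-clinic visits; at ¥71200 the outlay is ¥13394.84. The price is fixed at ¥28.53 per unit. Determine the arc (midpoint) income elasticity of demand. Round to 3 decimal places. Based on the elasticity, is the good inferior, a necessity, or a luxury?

-1.810 (inferior good)

With a constant price, Q₁ = 19286.28/28.53 = 676.000 and Q₂ = 13394.84/28.53 = 469.500 (equivalently, work directly with expenditure since P cancels).
Midpoint %ΔQ = (13394.84 − 19286.28)/16340.56 = -0.36054; midpoint %ΔI = (71200 − 58300)/64750 = 0.19923.
η = -0.36054 / 0.19923 = -1.810.
η < 0 ⇒ inferior good.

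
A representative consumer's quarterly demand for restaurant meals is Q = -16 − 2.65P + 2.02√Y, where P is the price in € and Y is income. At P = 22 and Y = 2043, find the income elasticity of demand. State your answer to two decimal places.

At P = 22, Y = 2043: Q = 17.003.
Holding P constant, ∂Q/∂Y = 2.02/(2√Y) = 0.0223454.
η_Y = (∂Q/∂Y)·(Y/Q) = 0.0223454 × (2043/17.003) = 2.68.

2.68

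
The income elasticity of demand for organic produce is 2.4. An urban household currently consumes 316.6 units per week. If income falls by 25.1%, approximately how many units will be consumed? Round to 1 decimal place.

%ΔQ ≈ η × %ΔI = 2.4 × (-25.1%) = -60.24%.
New Q ≈ 316.6 × (1 − 0.6024) = 125.9.

125.9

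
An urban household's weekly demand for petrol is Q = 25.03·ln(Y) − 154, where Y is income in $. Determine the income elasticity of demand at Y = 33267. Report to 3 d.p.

At Y = 33267: Q = 106.620.
dQ/dY = 25.03/Y = 0.000752397 at this income.
η = (dQ/dY)·(Y/Q) = 0.000752397 × (33267/106.620) = 0.235.

0.235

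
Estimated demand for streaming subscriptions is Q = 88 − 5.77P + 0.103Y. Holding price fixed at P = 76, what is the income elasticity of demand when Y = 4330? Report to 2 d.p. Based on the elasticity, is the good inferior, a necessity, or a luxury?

At P = 76, Y = 4330: Q = 95.470.
Holding P constant, ∂Q/∂Y = 0.103.
η_Y = (∂Q/∂Y)·(Y/Q) = 0.103 × (4330/95.470) = 4.67.
Since η > 1, this is a luxury.

4.67 (luxury)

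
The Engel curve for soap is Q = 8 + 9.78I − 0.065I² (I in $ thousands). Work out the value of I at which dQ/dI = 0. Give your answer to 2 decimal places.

dQ/dI = 9.78 − 0.13I.
The good is inferior where dQ/dI < 0. Setting dQ/dI = 0 gives I = 9.78 / 0.13 = 75.23.

75.23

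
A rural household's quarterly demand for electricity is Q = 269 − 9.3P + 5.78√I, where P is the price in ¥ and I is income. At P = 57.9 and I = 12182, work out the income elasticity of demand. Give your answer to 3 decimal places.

0.866

At P = 57.9, I = 12182: Q = 368.481.
Holding P constant, ∂Q/∂I = 5.78/(2√I) = 0.0261842.
η_I = (∂Q/∂I)·(I/Q) = 0.0261842 × (12182/368.481) = 0.866.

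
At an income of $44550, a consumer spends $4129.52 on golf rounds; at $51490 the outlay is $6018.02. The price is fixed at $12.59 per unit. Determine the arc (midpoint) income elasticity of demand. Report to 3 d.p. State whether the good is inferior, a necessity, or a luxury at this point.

With a constant price, Q₁ = 4129.52/12.59 = 328.000 and Q₂ = 6018.02/12.59 = 478.000 (equivalently, work directly with expenditure since P cancels).
Midpoint %ΔQ = (6018.02 − 4129.52)/5073.77 = 0.37221; midpoint %ΔI = (51490 − 44550)/48020 = 0.14452.
η = 0.37221 / 0.14452 = 2.575.
η > 1 ⇒ luxury.

2.575 (luxury)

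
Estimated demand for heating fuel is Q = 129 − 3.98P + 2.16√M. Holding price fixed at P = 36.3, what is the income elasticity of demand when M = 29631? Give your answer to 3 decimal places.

At P = 36.3, M = 29631: Q = 356.341.
Holding P constant, ∂Q/∂M = 2.16/(2√M) = 0.00627409.
η_M = (∂Q/∂M)·(M/Q) = 0.00627409 × (29631/356.341) = 0.522.

0.522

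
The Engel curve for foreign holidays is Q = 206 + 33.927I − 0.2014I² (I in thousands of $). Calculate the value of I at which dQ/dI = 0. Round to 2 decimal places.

84.23

dQ/dI = 33.927 − 0.4028I.
The good is inferior where dQ/dI < 0. Setting dQ/dI = 0 gives I = 33.927 / 0.4028 = 84.23.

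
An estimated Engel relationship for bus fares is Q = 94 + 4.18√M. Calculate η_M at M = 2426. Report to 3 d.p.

At M = 2426: Q = 299.884.
dQ/dM = 4.18/(2√M) = 0.0424327 at this income.
η = (dQ/dM)·(M/Q) = 0.0424327 × (2426/299.884) = 0.343.

0.343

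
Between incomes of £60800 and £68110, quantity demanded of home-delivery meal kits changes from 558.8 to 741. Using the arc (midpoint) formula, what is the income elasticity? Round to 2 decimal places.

ΔQ = 741 − 558.8 = 182.2; midpoint Q̄ = (558.8 + 741)/2 = 649.9.
ΔI = 68110 − 60800 = 7310; midpoint Ī = (60800 + 68110)/2 = 64455.
η = (ΔQ/Q̄) ÷ (ΔI/Ī) = (182.2/649.9) ÷ (7310/64455) = 2.47.

2.47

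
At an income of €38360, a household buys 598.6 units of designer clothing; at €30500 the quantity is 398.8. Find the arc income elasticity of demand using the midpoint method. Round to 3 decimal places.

ΔQ = 398.8 − 598.6 = -199.8; midpoint Q̄ = (598.6 + 398.8)/2 = 498.7.
ΔI = 30500 − 38360 = -7860; midpoint Ī = (38360 + 30500)/2 = 34430.
η = (ΔQ/Q̄) ÷ (ΔI/Ī) = (-199.8/498.7) ÷ (-7860/34430) = 1.755.

1.755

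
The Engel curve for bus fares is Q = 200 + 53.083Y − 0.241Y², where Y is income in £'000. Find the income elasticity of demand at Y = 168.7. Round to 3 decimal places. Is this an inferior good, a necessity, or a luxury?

-2.074 (inferior good)

At Y = 168.7: Q = 2296.3168.
dQ/dY = 53.083 − 0.482Y = -28.23040.
η = (dQ/dY)·(Y/Q) = -28.23040 × (168.7/2296.3168) = -2.074.
η < 0 ⇒ inferior good.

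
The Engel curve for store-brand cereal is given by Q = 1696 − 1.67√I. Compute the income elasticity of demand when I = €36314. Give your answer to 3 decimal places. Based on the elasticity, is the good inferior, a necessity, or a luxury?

-0.115 (inferior good)

At I = 36314: Q = 1377.761.
dQ/dI = -1.67/(2√I) = -0.00438177 at this income.
η = (dQ/dI)·(I/Q) = -0.00438177 × (36314/1377.761) = -0.115.
Since η < 0, the good is an inferior good.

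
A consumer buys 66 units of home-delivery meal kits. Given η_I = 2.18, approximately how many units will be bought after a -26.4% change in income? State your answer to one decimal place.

%ΔQ ≈ η × %ΔI = 2.18 × (-26.4%) = -57.552%.
New Q ≈ 66 × (1 − 0.57552) = 28.0.

28.0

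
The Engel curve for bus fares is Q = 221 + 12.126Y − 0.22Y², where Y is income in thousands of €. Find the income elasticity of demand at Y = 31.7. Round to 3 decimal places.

-0.150

At Y = 31.7: Q = 384.3184.
dQ/dY = 12.126 − 0.44Y = -1.82200.
η = (dQ/dY)·(Y/Q) = -1.82200 × (31.7/384.3184) = -0.150.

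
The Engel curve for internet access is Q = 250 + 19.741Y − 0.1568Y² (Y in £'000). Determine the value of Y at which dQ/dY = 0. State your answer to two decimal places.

62.95

dQ/dY = 19.741 − 0.3136Y.
The good is inferior where dQ/dY < 0. Setting dQ/dY = 0 gives Y = 19.741 / 0.3136 = 62.95.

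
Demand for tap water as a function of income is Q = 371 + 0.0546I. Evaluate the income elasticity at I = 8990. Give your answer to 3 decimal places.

At I = 8990: Q = 861.854.
dQ/dI = 0.0546.
η = (dQ/dI)·(I/Q) = 0.0546 × (8990/861.854) = 0.570.

0.570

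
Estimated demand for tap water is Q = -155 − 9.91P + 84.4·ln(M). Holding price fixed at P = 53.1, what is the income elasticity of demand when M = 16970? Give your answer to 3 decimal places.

0.600

At P = 53.1, M = 16970: Q = 140.768.
Holding P constant, ∂Q/∂M = 84.4/M = 0.00497348.
η_M = (∂Q/∂M)·(M/Q) = 0.00497348 × (16970/140.768) = 0.600.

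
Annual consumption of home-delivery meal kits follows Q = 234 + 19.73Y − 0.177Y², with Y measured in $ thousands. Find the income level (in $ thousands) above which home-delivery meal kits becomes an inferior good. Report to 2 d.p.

55.73

dQ/dY = 19.73 − 0.354Y.
The good is inferior where dQ/dY < 0. Setting dQ/dY = 0 gives Y = 19.73 / 0.354 = 55.73.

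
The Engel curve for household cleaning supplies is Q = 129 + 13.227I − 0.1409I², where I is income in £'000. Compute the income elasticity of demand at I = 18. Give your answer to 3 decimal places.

0.457

At I = 18: Q = 321.4344.
dQ/dI = 13.227 − 0.2818I = 8.15460.
η = (dQ/dI)·(I/Q) = 8.15460 × (18/321.4344) = 0.457.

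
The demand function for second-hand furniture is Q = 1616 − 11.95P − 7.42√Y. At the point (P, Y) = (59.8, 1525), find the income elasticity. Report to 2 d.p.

At P = 59.8, Y = 1525: Q = 611.630.
Holding P constant, ∂Q/∂Y = -7.42/(2√Y) = -0.0950034.
η_Y = (∂Q/∂Y)·(Y/Q) = -0.0950034 × (1525/611.630) = -0.24.

-0.24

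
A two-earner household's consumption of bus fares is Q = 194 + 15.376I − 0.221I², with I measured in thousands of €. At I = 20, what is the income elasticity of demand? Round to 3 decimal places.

At I = 20: Q = 413.1200.
dQ/dI = 15.376 − 0.442I = 6.53600.
η = (dQ/dI)·(I/Q) = 6.53600 × (20/413.1200) = 0.316.

0.316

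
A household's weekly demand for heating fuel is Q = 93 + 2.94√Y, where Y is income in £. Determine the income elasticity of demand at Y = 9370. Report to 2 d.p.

At Y = 9370: Q = 377.588.
dQ/dY = 2.94/(2√Y) = 0.0151861 at this income.
η = (dQ/dY)·(Y/Q) = 0.0151861 × (9370/377.588) = 0.38.

0.38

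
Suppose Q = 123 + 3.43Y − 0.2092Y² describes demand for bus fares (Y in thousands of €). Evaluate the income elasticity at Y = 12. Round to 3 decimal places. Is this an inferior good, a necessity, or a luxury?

-0.142 (inferior good)

At Y = 12: Q = 134.0352.
dQ/dY = 3.43 − 0.4184Y = -1.59080.
η = (dQ/dY)·(Y/Q) = -1.59080 × (12/134.0352) = -0.142.
η < 0 ⇒ inferior good.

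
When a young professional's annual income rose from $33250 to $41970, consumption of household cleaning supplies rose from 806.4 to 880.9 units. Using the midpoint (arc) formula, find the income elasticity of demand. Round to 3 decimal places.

ΔQ = 880.9 − 806.4 = 74.5; midpoint Q̄ = (806.4 + 880.9)/2 = 843.65.
ΔI = 41970 − 33250 = 8720; midpoint Ī = (33250 + 41970)/2 = 37610.
η = (ΔQ/Q̄) ÷ (ΔI/Ī) = (74.5/843.65) ÷ (8720/37610) = 0.381.

0.381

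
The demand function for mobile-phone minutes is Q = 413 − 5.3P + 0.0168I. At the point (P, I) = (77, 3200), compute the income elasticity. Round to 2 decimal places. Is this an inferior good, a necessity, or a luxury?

At P = 77, I = 3200: Q = 58.660.
Holding P constant, ∂Q/∂I = 0.0168.
η_I = (∂Q/∂I)·(I/Q) = 0.0168 × (3200/58.660) = 0.92.
Since 0 < η < 1, this is a necessity.

0.92 (necessity)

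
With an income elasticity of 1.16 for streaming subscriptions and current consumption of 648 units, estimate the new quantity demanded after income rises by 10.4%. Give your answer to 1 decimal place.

726.2

%ΔQ ≈ η × %ΔI = 1.16 × 10.4% = 12.064%.
New Q ≈ 648 × (1 + 0.12064) = 726.2.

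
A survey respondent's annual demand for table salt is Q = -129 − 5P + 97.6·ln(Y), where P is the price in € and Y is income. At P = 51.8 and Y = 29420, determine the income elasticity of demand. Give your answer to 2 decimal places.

0.16

At P = 51.8, Y = 29420: Q = 616.248.
Holding P constant, ∂Q/∂Y = 97.6/Y = 0.00331747.
η_Y = (∂Q/∂Y)·(Y/Q) = 0.00331747 × (29420/616.248) = 0.16.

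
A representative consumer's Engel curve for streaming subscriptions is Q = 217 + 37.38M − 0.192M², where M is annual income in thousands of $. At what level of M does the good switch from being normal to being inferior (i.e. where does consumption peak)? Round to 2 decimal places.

dQ/dM = 37.38 − 0.384M.
The good is inferior where dQ/dM < 0. Setting dQ/dM = 0 gives M = 37.38 / 0.384 = 97.34.

97.34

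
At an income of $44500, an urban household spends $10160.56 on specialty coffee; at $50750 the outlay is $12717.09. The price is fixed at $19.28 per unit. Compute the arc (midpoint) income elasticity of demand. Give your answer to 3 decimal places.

With a constant price, Q₁ = 10160.56/19.28 = 527.000 and Q₂ = 12717.09/19.28 = 659.600 (equivalently, work directly with expenditure since P cancels).
Midpoint %ΔQ = (12717.09 − 10160.56)/11438.83 = 0.22350; midpoint %ΔI = (50750 − 44500)/47625 = 0.13123.
η = 0.22350 / 0.13123 = 1.703.

1.703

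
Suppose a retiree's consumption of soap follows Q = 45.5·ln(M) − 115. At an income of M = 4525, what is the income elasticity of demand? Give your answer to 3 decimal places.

At M = 4525: Q = 267.990.
dQ/dM = 45.5/M = 0.0100552 at this income.
η = (dQ/dM)·(M/Q) = 0.0100552 × (4525/267.990) = 0.170.

0.170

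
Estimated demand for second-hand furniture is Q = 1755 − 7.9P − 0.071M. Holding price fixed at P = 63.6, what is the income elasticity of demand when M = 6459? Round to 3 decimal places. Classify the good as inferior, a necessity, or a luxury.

-0.578 (inferior good)

At P = 63.6, M = 6459: Q = 793.971.
Holding P constant, ∂Q/∂M = −0.071.
η_M = (∂Q/∂M)·(M/Q) = -0.071 × (6459/793.971) = -0.578.
Since η < 0, this is an inferior good.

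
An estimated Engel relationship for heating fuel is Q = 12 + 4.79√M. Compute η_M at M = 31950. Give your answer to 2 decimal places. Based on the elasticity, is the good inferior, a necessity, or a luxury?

0.49 (necessity)

At M = 31950: Q = 868.192.
dQ/dM = 4.79/(2√M) = 0.0133989 at this income.
η = (dQ/dM)·(M/Q) = 0.0133989 × (31950/868.192) = 0.49.
Since 0 < η < 1, the good is a necessity.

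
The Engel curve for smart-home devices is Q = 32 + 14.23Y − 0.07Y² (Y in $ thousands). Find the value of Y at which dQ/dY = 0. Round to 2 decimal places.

101.64

dQ/dY = 14.23 − 0.14Y.
The good is inferior where dQ/dY < 0. Setting dQ/dY = 0 gives Y = 14.23 / 0.14 = 101.64.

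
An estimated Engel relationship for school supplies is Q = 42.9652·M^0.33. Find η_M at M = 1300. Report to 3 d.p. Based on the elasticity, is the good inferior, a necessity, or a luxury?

For Q = A·M^β the income elasticity is constant and equal to β.
Here β = 0.33, so η = 0.330.
Since 0 < η < 1, the good is a necessity.

0.330 (necessity)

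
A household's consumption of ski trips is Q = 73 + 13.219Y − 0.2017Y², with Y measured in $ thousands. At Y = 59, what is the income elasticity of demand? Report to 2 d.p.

At Y = 59: Q = 150.8033.
dQ/dY = 13.219 − 0.4034Y = -10.58160.
η = (dQ/dY)·(Y/Q) = -10.58160 × (59/150.8033) = -4.14.

-4.14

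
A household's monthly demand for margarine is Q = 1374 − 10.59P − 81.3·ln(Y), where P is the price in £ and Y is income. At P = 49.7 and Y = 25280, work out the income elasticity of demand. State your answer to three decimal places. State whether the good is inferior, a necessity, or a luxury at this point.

At P = 49.7, Y = 25280: Q = 23.476.
Holding P constant, ∂Q/∂Y = -81.3/Y = -0.00321598.
η_Y = (∂Q/∂Y)·(Y/Q) = -0.00321598 × (25280/23.476) = -3.463.
Since η < 0, this is an inferior good.

-3.463 (inferior good)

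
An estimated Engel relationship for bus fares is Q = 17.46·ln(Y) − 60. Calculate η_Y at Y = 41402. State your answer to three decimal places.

At Y = 41402: Q = 125.619.
dQ/dY = 17.46/Y = 0.000421719 at this income.
η = (dQ/dY)·(Y/Q) = 0.000421719 × (41402/125.619) = 0.139.

0.139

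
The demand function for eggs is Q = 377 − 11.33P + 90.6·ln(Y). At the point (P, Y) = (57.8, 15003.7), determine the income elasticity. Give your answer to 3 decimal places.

0.153

At P = 57.8, Y = 15003.7: Q = 593.340.
Holding P constant, ∂Q/∂Y = 90.6/Y = 0.00603851.
η_Y = (∂Q/∂Y)·(Y/Q) = 0.00603851 × (15003.7/593.340) = 0.153.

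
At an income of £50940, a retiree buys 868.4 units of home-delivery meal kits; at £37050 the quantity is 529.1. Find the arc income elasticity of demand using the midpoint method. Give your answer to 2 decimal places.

ΔQ = 529.1 − 868.4 = -339.3; midpoint Q̄ = (868.4 + 529.1)/2 = 698.75.
ΔI = 37050 − 50940 = -13890; midpoint Ī = (50940 + 37050)/2 = 43995.
η = (ΔQ/Q̄) ÷ (ΔI/Ī) = (-339.3/698.75) ÷ (-13890/43995) = 1.54.

1.54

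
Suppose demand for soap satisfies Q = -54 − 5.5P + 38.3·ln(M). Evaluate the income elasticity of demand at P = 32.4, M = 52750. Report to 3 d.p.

At P = 32.4, M = 52750: Q = 184.248.
Holding P constant, ∂Q/∂M = 38.3/M = 0.000726066.
η_M = (∂Q/∂M)·(M/Q) = 0.000726066 × (52750/184.248) = 0.208.

0.208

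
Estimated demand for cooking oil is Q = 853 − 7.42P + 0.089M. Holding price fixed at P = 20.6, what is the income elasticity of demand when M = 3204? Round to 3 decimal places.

0.289

At P = 20.6, M = 3204: Q = 985.304.
Holding P constant, ∂Q/∂M = 0.089.
η_M = (∂Q/∂M)·(M/Q) = 0.089 × (3204/985.304) = 0.289.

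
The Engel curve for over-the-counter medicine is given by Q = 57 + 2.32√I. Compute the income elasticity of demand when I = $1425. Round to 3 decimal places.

At I = 1425: Q = 144.578.
dQ/dI = 2.32/(2√I) = 0.0307292 at this income.
η = (dQ/dI)·(I/Q) = 0.0307292 × (1425/144.578) = 0.303.

0.303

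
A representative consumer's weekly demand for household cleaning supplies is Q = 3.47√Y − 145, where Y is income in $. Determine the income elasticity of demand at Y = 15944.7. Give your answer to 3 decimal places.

0.747

At Y = 15944.7: Q = 293.165.
dQ/dY = 3.47/(2√Y) = 0.0137401 at this income.
η = (dQ/dY)·(Y/Q) = 0.0137401 × (15944.7/293.165) = 0.747.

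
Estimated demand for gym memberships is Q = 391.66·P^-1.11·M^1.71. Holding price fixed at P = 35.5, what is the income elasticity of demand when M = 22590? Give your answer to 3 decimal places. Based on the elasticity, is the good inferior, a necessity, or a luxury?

For a multiplicative demand Q = A·P^α·M^β, the income elasticity is β everywhere.
Here β = 1.71, so η = 1.710.
Since η > 1, this is a luxury.

1.710 (luxury)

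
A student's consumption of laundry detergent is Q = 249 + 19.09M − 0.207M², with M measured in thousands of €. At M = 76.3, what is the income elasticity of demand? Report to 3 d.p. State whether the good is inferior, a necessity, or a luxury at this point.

-1.905 (inferior good)

At M = 76.3: Q = 500.4772.
dQ/dM = 19.09 − 0.414M = -12.49820.
η = (dQ/dM)·(M/Q) = -12.49820 × (76.3/500.4772) = -1.905.
η < 0 ⇒ inferior good.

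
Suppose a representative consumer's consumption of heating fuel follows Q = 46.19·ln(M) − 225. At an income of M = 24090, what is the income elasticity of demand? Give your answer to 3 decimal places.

At M = 24090: Q = 241.036.
dQ/dM = 46.19/M = 0.00191739 at this income.
η = (dQ/dM)·(M/Q) = 0.00191739 × (24090/241.036) = 0.192.

0.192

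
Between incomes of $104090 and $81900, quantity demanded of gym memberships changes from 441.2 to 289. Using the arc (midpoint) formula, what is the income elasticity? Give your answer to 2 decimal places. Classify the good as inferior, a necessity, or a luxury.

1.75 (luxury)

ΔQ = 289 − 441.2 = -152.2; midpoint Q̄ = (441.2 + 289)/2 = 365.1.
ΔI = 81900 − 104090 = -22190; midpoint Ī = (104090 + 81900)/2 = 92995.
η = (ΔQ/Q̄) ÷ (ΔI/Ī) = (-152.2/365.1) ÷ (-22190/92995) = 1.75.
η > 1 ⇒ luxury.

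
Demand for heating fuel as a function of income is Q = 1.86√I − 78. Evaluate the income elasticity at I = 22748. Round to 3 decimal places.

At I = 22748: Q = 202.533.
dQ/dI = 1.86/(2√I) = 0.00616611 at this income.
η = (dQ/dI)·(I/Q) = 0.00616611 × (22748/202.533) = 0.693.

0.693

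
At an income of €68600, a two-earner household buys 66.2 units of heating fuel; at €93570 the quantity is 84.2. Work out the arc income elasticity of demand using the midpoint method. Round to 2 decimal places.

0.78

ΔQ = 84.2 − 66.2 = 18; midpoint Q̄ = (66.2 + 84.2)/2 = 75.2.
ΔI = 93570 − 68600 = 24970; midpoint Ī = (68600 + 93570)/2 = 81085.
η = (ΔQ/Q̄) ÷ (ΔI/Ī) = (18/75.2) ÷ (24970/81085) = 0.78.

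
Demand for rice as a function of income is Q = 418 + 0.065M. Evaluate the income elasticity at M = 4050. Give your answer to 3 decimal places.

0.386

At M = 4050: Q = 681.250.
dQ/dM = 0.065.
η = (dQ/dM)·(M/Q) = 0.065 × (4050/681.250) = 0.386.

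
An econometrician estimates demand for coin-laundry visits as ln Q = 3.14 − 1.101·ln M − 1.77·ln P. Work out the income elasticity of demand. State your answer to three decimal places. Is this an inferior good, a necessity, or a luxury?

In a log-linear demand, the coefficient on ln M is the income elasticity.
So η = -1.101.
η < 0 ⇒ inferior good.

-1.101 (inferior good)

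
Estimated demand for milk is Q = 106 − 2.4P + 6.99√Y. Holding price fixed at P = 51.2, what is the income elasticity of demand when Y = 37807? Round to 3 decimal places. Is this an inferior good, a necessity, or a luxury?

At P = 51.2, Y = 37807: Q = 1342.257.
Holding P constant, ∂Q/∂Y = 6.99/(2√Y) = 0.0179747.
η_Y = (∂Q/∂Y)·(Y/Q) = 0.0179747 × (37807/1342.257) = 0.506.
Since 0 < η < 1, this is a necessity.

0.506 (necessity)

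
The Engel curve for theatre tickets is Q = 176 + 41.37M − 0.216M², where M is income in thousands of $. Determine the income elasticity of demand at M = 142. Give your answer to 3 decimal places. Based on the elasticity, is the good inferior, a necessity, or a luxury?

-1.673 (inferior good)

At M = 142: Q = 1695.1160.
dQ/dM = 41.37 − 0.432M = -19.97400.
η = (dQ/dM)·(M/Q) = -19.97400 × (142/1695.1160) = -1.673.
η < 0 ⇒ inferior good.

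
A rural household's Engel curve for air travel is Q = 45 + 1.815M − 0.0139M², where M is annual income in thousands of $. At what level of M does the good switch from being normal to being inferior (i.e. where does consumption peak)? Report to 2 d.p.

65.29

dQ/dM = 1.815 − 0.0278M.
The good is inferior where dQ/dM < 0. Setting dQ/dM = 0 gives M = 1.815 / 0.0278 = 65.29.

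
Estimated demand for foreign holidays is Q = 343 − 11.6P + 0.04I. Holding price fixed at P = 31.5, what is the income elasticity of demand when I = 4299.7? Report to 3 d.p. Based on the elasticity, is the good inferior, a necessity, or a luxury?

At P = 31.5, I = 4299.7: Q = 149.588.
Holding P constant, ∂Q/∂I = 0.04.
η_I = (∂Q/∂I)·(I/Q) = 0.04 × (4299.7/149.588) = 1.150.
Since η > 1, this is a luxury.

1.150 (luxury)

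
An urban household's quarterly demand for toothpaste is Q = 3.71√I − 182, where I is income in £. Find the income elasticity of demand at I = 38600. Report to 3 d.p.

0.666

At I = 38600: Q = 546.899.
dQ/dI = 3.71/(2√I) = 0.0094417 at this income.
η = (dQ/dI)·(I/Q) = 0.0094417 × (38600/546.899) = 0.666.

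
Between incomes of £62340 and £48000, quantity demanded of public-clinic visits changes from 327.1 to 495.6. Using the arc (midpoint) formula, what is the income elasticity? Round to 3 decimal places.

-1.576

ΔQ = 495.6 − 327.1 = 168.5; midpoint Q̄ = (327.1 + 495.6)/2 = 411.35.
ΔI = 48000 − 62340 = -14340; midpoint Ī = (62340 + 48000)/2 = 55170.
η = (ΔQ/Q̄) ÷ (ΔI/Ī) = (168.5/411.35) ÷ (-14340/55170) = -1.576.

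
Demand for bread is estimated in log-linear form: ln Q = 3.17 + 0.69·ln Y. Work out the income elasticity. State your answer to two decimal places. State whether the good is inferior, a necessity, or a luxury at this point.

0.69 (necessity)

In a log-linear demand, the coefficient on ln Y is the income elasticity.
So η = 0.69.
0 < η < 1 ⇒ necessity.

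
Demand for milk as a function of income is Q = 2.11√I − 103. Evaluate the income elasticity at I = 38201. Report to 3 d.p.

0.666

At I = 38201: Q = 309.401.
dQ/dI = 2.11/(2√I) = 0.00539778 at this income.
η = (dQ/dI)·(I/Q) = 0.00539778 × (38201/309.401) = 0.666.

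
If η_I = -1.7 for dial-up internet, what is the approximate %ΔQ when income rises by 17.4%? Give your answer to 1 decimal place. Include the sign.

-29.6%

%ΔQ ≈ η × %ΔI = -1.7 × 17.4% = -29.6%.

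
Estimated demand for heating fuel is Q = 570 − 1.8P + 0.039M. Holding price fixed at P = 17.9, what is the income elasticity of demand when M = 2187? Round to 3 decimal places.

0.137

At P = 17.9, M = 2187: Q = 623.073.
Holding P constant, ∂Q/∂M = 0.039.
η_M = (∂Q/∂M)·(M/Q) = 0.039 × (2187/623.073) = 0.137.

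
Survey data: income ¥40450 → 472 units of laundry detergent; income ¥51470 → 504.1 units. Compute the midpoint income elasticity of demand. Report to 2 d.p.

0.27

ΔQ = 504.1 − 472 = 32.1; midpoint Q̄ = (472 + 504.1)/2 = 488.05.
ΔI = 51470 − 40450 = 11020; midpoint Ī = (40450 + 51470)/2 = 45960.
η = (ΔQ/Q̄) ÷ (ΔI/Ī) = (32.1/488.05) ÷ (11020/45960) = 0.27.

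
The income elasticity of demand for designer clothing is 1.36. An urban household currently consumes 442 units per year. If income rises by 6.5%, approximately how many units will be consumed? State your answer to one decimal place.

481.1

%ΔQ ≈ η × %ΔI = 1.36 × 6.5% = 8.84%.
New Q ≈ 442 × (1 + 0.0884) = 481.1.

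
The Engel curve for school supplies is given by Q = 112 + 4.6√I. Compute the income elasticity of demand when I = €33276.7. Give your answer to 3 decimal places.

At I = 33276.7: Q = 951.128.
dQ/dI = 4.6/(2√I) = 0.0126083 at this income.
η = (dQ/dI)·(I/Q) = 0.0126083 × (33276.7/951.128) = 0.441.

0.441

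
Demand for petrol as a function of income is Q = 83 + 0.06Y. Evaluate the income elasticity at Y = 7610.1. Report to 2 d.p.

0.85

At Y = 7610.1: Q = 539.606.
dQ/dY = 0.06.
η = (dQ/dY)·(Y/Q) = 0.06 × (7610.1/539.606) = 0.85.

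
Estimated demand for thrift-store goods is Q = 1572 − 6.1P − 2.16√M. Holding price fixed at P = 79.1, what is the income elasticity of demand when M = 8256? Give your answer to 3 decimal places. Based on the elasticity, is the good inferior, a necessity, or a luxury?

-0.110 (inferior good)

At P = 79.1, M = 8256: Q = 893.227.
Holding P constant, ∂Q/∂M = -2.16/(2√M) = -0.0118861.
η_M = (∂Q/∂M)·(M/Q) = -0.0118861 × (8256/893.227) = -0.110.
Since η < 0, this is an inferior good.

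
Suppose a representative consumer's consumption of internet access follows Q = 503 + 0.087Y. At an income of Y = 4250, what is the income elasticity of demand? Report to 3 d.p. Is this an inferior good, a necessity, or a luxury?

At Y = 4250: Q = 872.750.
dQ/dY = 0.087.
η = (dQ/dY)·(Y/Q) = 0.087 × (4250/872.750) = 0.424.
Since 0 < η < 1, the good is a necessity.

0.424 (necessity)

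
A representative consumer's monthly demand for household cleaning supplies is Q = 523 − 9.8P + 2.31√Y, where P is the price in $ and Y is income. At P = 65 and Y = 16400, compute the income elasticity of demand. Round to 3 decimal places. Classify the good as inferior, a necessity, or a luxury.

0.813 (necessity)

At P = 65, Y = 16400: Q = 181.824.
Holding P constant, ∂Q/∂Y = 2.31/(2√Y) = 0.00901903.
η_Y = (∂Q/∂Y)·(Y/Q) = 0.00901903 × (16400/181.824) = 0.813.
Since 0 < η < 1, this is a necessity.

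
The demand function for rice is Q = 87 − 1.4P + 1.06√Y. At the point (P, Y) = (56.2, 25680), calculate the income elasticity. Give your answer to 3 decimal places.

At P = 56.2, Y = 25680: Q = 178.185.
Holding P constant, ∂Q/∂Y = 1.06/(2√Y) = 0.00330734.
η_Y = (∂Q/∂Y)·(Y/Q) = 0.00330734 × (25680/178.185) = 0.477.

0.477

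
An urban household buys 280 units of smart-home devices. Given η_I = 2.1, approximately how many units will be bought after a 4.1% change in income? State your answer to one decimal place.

304.1

%ΔQ ≈ η × %ΔI = 2.1 × 4.1% = 8.61%.
New Q ≈ 280 × (1 + 0.0861) = 304.1.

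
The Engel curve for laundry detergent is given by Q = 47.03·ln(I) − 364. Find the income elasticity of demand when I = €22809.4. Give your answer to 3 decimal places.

At I = 22809.4: Q = 107.943.
dQ/dI = 47.03/I = 0.00206187 at this income.
η = (dQ/dI)·(I/Q) = 0.00206187 × (22809.4/107.943) = 0.436.

0.436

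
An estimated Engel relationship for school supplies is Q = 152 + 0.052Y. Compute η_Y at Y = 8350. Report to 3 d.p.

0.741

At Y = 8350: Q = 586.200.
dQ/dY = 0.052.
η = (dQ/dY)·(Y/Q) = 0.052 × (8350/586.200) = 0.741.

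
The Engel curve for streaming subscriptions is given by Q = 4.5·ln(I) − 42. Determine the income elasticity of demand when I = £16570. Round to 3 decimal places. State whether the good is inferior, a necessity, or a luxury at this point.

2.618 (luxury)

At I = 16570: Q = 1.719.
dQ/dI = 4.5/I = 0.000271575 at this income.
η = (dQ/dI)·(I/Q) = 0.000271575 × (16570/1.719) = 2.618.
Since η > 1, the good is a luxury.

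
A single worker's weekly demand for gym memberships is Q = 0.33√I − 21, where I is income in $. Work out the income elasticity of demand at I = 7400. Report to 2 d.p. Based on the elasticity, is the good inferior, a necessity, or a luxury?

At I = 7400: Q = 7.388.
dQ/dI = 0.33/(2√I) = 0.00191809 at this income.
η = (dQ/dI)·(I/Q) = 0.00191809 × (7400/7.388) = 1.92.
Since η > 1, the good is a luxury.

1.92 (luxury)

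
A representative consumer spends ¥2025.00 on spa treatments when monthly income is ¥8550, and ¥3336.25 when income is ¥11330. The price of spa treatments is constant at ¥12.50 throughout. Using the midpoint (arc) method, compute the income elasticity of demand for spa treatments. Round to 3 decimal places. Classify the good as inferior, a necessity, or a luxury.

1.749 (luxury)

With a constant price, Q₁ = 2025.00/12.50 = 162.000 and Q₂ = 3336.25/12.50 = 266.900 (equivalently, work directly with expenditure since P cancels).
Midpoint %ΔQ = (3336.25 − 2025.00)/2680.63 = 0.48916; midpoint %ΔI = (11330 − 8550)/9940 = 0.27968.
η = 0.48916 / 0.27968 = 1.749.
η > 1 ⇒ luxury.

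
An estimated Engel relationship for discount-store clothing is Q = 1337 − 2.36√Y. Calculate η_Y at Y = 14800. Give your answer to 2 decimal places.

-0.14

At Y = 14800: Q = 1049.894.
dQ/dY = -2.36/(2√Y) = -0.00969954 at this income.
η = (dQ/dY)·(Y/Q) = -0.00969954 × (14800/1049.894) = -0.14.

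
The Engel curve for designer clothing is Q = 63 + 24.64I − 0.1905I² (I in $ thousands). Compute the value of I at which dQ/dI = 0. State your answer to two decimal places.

64.67

dQ/dI = 24.64 − 0.381I.
The good is inferior where dQ/dI < 0. Setting dQ/dI = 0 gives I = 24.64 / 0.381 = 64.67.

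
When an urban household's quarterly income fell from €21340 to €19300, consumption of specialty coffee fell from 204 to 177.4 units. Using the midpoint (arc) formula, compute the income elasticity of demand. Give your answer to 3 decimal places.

ΔQ = 177.4 − 204 = -26.6; midpoint Q̄ = (204 + 177.4)/2 = 190.7.
ΔI = 19300 − 21340 = -2040; midpoint Ī = (21340 + 19300)/2 = 20320.
η = (ΔQ/Q̄) ÷ (ΔI/Ī) = (-26.6/190.7) ÷ (-2040/20320) = 1.389.

1.389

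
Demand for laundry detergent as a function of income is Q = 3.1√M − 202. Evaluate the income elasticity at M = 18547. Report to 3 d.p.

At M = 18547: Q = 220.181.
dQ/dM = 3.1/(2√M) = 0.0113814 at this income.
η = (dQ/dM)·(M/Q) = 0.0113814 × (18547/220.181) = 0.959.

0.959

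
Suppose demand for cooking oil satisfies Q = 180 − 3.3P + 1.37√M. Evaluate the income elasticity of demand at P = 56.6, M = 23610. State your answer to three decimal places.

At P = 56.6, M = 23610: Q = 203.728.
Holding P constant, ∂Q/∂M = 1.37/(2√M) = 0.00445803.
η_M = (∂Q/∂M)·(M/Q) = 0.00445803 × (23610/203.728) = 0.517.

0.517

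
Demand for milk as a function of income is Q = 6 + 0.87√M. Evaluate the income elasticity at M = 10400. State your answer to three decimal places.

0.468

At M = 10400: Q = 94.723.
dQ/dM = 0.87/(2√M) = 0.00426553 at this income.
η = (dQ/dM)·(M/Q) = 0.00426553 × (10400/94.723) = 0.468.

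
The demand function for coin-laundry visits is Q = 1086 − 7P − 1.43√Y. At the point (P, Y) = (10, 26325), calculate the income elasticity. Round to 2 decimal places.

At P = 10, Y = 26325: Q = 783.983.
Holding P constant, ∂Q/∂Y = -1.43/(2√Y) = -0.00440678.
η_Y = (∂Q/∂Y)·(Y/Q) = -0.00440678 × (26325/783.983) = -0.15.

-0.15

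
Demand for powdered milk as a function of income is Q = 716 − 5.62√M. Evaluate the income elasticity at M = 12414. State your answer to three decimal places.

At M = 12414: Q = 89.830.
dQ/dM = -5.62/(2√M) = -0.0252203 at this income.
η = (dQ/dM)·(M/Q) = -0.0252203 × (12414/89.830) = -3.485.

-3.485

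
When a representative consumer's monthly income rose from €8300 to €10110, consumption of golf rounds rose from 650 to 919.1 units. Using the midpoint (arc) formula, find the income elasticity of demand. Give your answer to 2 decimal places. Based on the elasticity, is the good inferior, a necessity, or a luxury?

1.74 (luxury)

ΔQ = 919.1 − 650 = 269.1; midpoint Q̄ = (650 + 919.1)/2 = 784.55.
ΔI = 10110 − 8300 = 1810; midpoint Ī = (8300 + 10110)/2 = 9205.
η = (ΔQ/Q̄) ÷ (ΔI/Ī) = (269.1/784.55) ÷ (1810/9205) = 1.74.
η > 1 ⇒ luxury.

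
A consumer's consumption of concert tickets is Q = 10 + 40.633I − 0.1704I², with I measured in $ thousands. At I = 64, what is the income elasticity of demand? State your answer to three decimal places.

0.630

At I = 64: Q = 1912.5536.
dQ/dI = 40.633 − 0.3408I = 18.82180.
η = (dQ/dI)·(I/Q) = 18.82180 × (64/1912.5536) = 0.630.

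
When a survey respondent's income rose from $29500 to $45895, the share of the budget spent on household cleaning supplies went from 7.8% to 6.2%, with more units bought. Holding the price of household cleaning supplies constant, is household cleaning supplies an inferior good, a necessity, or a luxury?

necessity

Quantity rises but the budget share falls as income rises, so 0 < η < 1.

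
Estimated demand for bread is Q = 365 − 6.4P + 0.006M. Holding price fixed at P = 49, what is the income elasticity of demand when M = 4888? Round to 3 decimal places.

0.363

At P = 49, M = 4888: Q = 80.728.
Holding P constant, ∂Q/∂M = 0.006.
η_M = (∂Q/∂M)·(M/Q) = 0.006 × (4888/80.728) = 0.363.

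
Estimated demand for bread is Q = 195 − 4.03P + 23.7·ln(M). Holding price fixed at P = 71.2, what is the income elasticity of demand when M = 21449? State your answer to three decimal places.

0.164

At P = 71.2, M = 21449: Q = 144.434.
Holding P constant, ∂Q/∂M = 23.7/M = 0.00110495.
η_M = (∂Q/∂M)·(M/Q) = 0.00110495 × (21449/144.434) = 0.164.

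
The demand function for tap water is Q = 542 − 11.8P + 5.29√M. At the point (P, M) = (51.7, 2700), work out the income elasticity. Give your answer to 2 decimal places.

At P = 51.7, M = 2700: Q = 206.816.
Holding P constant, ∂Q/∂M = 5.29/(2√M) = 0.050903.
η_M = (∂Q/∂M)·(M/Q) = 0.050903 × (2700/206.816) = 0.66.

0.66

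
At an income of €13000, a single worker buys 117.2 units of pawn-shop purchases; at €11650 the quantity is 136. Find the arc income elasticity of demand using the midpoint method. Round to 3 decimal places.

-1.356

ΔQ = 136 − 117.2 = 18.8; midpoint Q̄ = (117.2 + 136)/2 = 126.6.
ΔI = 11650 − 13000 = -1350; midpoint Ī = (13000 + 11650)/2 = 12325.
η = (ΔQ/Q̄) ÷ (ΔI/Ī) = (18.8/126.6) ÷ (-1350/12325) = -1.356.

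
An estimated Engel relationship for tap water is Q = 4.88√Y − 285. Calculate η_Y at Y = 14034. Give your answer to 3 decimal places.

At Y = 14034: Q = 293.110.
dQ/dY = 4.88/(2√Y) = 0.0205968 at this income.
η = (dQ/dY)·(Y/Q) = 0.0205968 × (14034/293.110) = 0.986.

0.986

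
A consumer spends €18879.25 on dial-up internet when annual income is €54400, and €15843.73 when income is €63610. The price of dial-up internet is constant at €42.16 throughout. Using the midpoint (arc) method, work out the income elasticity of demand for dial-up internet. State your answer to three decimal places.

With a constant price, Q₁ = 18879.25/42.16 = 447.800 and Q₂ = 15843.73/42.16 = 375.800 (equivalently, work directly with expenditure since P cancels).
Midpoint %ΔQ = (15843.73 − 18879.25)/17361.49 = -0.17484; midpoint %ΔI = (63610 − 54400)/59005 = 0.15609.
η = -0.17484 / 0.15609 = -1.120.

-1.120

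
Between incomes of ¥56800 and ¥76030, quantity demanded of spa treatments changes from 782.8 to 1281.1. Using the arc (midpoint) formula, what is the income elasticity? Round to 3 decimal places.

ΔQ = 1281.1 − 782.8 = 498.3; midpoint Q̄ = (782.8 + 1281.1)/2 = 1031.95.
ΔI = 76030 − 56800 = 19230; midpoint Ī = (56800 + 76030)/2 = 66415.
η = (ΔQ/Q̄) ÷ (ΔI/Ī) = (498.3/1031.95) ÷ (19230/66415) = 1.668.

1.668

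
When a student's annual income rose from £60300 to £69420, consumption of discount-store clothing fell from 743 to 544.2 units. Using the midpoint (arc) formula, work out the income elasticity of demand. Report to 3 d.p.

ΔQ = 544.2 − 743 = -198.8; midpoint Q̄ = (743 + 544.2)/2 = 643.6.
ΔI = 69420 − 60300 = 9120; midpoint Ī = (60300 + 69420)/2 = 64860.
η = (ΔQ/Q̄) ÷ (ΔI/Ī) = (-198.8/643.6) ÷ (9120/64860) = -2.197.

-2.197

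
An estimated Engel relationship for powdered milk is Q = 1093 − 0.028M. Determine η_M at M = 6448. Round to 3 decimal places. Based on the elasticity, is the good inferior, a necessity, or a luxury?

-0.198 (inferior good)

At M = 6448: Q = 912.456.
dQ/dM = −0.028.
η = (dQ/dM)·(M/Q) = -0.028 × (6448/912.456) = -0.198.
Since η < 0, the good is an inferior good.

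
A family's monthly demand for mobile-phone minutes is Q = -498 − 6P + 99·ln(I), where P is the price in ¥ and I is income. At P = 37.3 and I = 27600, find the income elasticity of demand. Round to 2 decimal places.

0.34

At P = 37.3, I = 27600: Q = 290.532.
Holding P constant, ∂Q/∂I = 99/I = 0.00358696.
η_I = (∂Q/∂I)·(I/Q) = 0.00358696 × (27600/290.532) = 0.34.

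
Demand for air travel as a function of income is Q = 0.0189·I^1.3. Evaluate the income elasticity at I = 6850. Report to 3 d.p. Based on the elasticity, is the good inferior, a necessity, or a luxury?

For Q = A·I^β the income elasticity is constant and equal to β.
Here β = 1.3, so η = 1.300.
Since η > 1, the good is a luxury.

1.300 (luxury)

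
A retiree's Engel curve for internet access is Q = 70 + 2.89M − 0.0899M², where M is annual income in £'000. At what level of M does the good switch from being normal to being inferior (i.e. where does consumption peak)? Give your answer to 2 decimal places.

dQ/dM = 2.89 − 0.1798M.
The good is inferior where dQ/dM < 0. Setting dQ/dM = 0 gives M = 2.89 / 0.1798 = 16.07.

16.07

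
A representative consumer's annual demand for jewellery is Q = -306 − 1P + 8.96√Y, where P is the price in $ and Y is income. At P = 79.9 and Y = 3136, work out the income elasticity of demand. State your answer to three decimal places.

At P = 79.9, Y = 3136: Q = 115.860.
Holding P constant, ∂Q/∂Y = 8.96/(2√Y) = 0.08.
η_Y = (∂Q/∂Y)·(Y/Q) = 0.08 × (3136/115.860) = 2.165.

2.165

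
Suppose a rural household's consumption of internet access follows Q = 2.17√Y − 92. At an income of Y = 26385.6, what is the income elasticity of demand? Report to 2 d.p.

0.68

At Y = 26385.6: Q = 260.487.
dQ/dY = 2.17/(2√Y) = 0.00667954 at this income.
η = (dQ/dY)·(Y/Q) = 0.00667954 × (26385.6/260.487) = 0.68.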